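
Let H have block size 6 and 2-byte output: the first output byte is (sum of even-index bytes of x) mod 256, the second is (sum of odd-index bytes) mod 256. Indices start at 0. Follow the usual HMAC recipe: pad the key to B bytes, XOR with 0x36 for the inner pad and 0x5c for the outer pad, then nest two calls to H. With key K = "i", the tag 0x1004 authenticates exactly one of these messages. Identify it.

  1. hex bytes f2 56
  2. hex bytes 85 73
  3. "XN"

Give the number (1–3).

3

Key "i" = 69 is 1 byte ≤ B = 6; zero-pad to 6 bytes: K' = 69 00 00 00 00 00.
K' ⊕ ipad = 5f 36 36 36 36 36; K' ⊕ opad = 35 5c 5c 5c 5c 5c.
m1: inner = H(5f 36 36 36 36 36 f2 56) = bd f8; tag = H(35 5c 5c 5c 5c 5c bd f8) = aa0c
m2: inner = H(5f 36 36 36 36 36 85 73) = 50 15; tag = H(35 5c 5c 5c 5c 5c 50 15) = 3d29
m3: inner = H(5f 36 36 36 36 36 58 4e) = 23 f0; tag = H(35 5c 5c 5c 5c 5c 23 f0) = 1004 ← matches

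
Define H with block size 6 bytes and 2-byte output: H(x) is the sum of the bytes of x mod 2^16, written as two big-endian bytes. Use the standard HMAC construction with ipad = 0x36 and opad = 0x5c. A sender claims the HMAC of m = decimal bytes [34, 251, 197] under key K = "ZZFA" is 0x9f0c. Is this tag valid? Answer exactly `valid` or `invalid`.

Key "ZZFA" = 5a 5a 46 41 is 4 bytes ≤ B = 6; zero-pad to 6 bytes: K' = 5a 5a 46 41 00 00.
K' ⊕ ipad = 6c 6c 70 77 36 36; K' ⊕ opad = 06 06 1a 1d 5c 5c.
Inner hash: sum = 108+108+112+119+54+54+34+251+197 = 1037 → 04 0d.
Outer hash (recomputed tag): sum = 6+6+26+29+92+92+4+13 = 268 → 01 0c.
Recomputed tag = 010c; claimed = 9f0c → mismatch.

invalid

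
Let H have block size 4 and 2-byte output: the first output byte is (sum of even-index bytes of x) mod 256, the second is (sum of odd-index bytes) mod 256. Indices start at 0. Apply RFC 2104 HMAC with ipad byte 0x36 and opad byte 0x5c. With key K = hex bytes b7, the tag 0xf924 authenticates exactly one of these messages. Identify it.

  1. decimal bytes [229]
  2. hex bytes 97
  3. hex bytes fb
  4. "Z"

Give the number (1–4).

Key hex bytes b7 is 1 byte ≤ B = 4; zero-pad to 4 bytes: K' = b7 00 00 00.
K' ⊕ ipad = 81 36 36 36; K' ⊕ opad = eb 5c 5c 5c.
m1: inner = H(81 36 36 36 e5) = 9c 6c; tag = H(eb 5c 5c 5c 9c 6c) = e324
m2: inner = H(81 36 36 36 97) = 4e 6c; tag = H(eb 5c 5c 5c 4e 6c) = 9524
m3: inner = H(81 36 36 36 fb) = b2 6c; tag = H(eb 5c 5c 5c b2 6c) = f924 ← matches
m4: inner = H(81 36 36 36 5a) = 11 6c; tag = H(eb 5c 5c 5c 11 6c) = 5824

3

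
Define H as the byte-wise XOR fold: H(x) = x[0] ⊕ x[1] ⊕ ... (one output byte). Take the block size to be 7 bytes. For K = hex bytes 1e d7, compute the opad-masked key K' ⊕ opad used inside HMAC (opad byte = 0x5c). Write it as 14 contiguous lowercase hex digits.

Key hex bytes 1e d7 is 2 bytes ≤ B = 7; zero-pad to 7 bytes: K' = 1e d7 00 00 00 00 00.
XOR each byte with 0x5c: 1e⊕5c=42, d7⊕5c=8b, 00⊕5c=5c, 00⊕5c=5c, 00⊕5c=5c, 00⊕5c=5c, 00⊕5c=5c.

428b5c5c5c5c5c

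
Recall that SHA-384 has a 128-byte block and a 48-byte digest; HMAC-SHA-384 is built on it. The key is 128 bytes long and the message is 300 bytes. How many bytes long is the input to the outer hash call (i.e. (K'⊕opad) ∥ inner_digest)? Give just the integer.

176

Key is 128 ≤ 128 bytes, zero-padded: |K'| = 128.
Outer input = (K'⊕opad) ∥ H(inner) → 128 + 48 = 176 bytes.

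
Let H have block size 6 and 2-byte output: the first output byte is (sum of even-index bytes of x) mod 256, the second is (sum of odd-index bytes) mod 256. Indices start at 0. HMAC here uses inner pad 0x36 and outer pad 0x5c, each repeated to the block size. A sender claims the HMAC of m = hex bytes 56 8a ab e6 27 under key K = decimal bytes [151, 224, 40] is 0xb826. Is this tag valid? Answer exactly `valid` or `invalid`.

valid

Key decimal bytes [151, 224, 40] = 97 e0 28 is 3 bytes ≤ B = 6; zero-pad to 6 bytes: K' = 97 e0 28 00 00 00.
K' ⊕ ipad = a1 d6 1e 36 36 36; K' ⊕ opad = cb bc 74 5c 5c 5c.
Inner hash: even-index sum = 541 mod 256 = 29; odd-index sum = 690 mod 256 = 178 → 1d b2.
Outer hash (recomputed tag): even-index sum = 440 mod 256 = 184; odd-index sum = 550 mod 256 = 38 → b8 26.
Recomputed tag = b826; claimed = b826 → match.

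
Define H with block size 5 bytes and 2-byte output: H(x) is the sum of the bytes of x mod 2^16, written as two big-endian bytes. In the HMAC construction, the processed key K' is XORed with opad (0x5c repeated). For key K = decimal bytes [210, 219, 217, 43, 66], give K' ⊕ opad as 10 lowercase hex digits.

8e8785771e

Key decimal bytes [210, 219, 217, 43, 66] = d2 db d9 2b 42 is exactly B = 5 bytes: K' = d2 db d9 2b 42.
XOR each byte with 0x5c: d2⊕5c=8e, db⊕5c=87, d9⊕5c=85, 2b⊕5c=77, 42⊕5c=1e.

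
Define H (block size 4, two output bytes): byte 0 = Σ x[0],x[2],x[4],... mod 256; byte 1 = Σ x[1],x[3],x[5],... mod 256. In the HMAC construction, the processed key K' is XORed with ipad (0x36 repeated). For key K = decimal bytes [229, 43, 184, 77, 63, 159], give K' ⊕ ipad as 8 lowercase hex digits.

Key decimal bytes [229, 43, 184, 77, 63, 159] = e5 2b b8 4d 3f 9f is 6 bytes > B = 4, so hash it first: H(key) = dc 17, then zero-pad to 4 bytes: K' = dc 17 00 00.
XOR each byte with 0x36: dc⊕36=ea, 17⊕36=21, 00⊕36=36, 00⊕36=36.

ea213636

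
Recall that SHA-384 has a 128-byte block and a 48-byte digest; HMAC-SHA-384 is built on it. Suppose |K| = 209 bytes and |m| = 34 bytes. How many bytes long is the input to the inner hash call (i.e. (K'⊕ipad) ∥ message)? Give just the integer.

Key is 209 > 128 bytes, so it is hashed to 48 bytes then zero-padded to 128: |K'| = 128.
Inner input = (K'⊕ipad) ∥ m → 128 + 34 = 162 bytes.

162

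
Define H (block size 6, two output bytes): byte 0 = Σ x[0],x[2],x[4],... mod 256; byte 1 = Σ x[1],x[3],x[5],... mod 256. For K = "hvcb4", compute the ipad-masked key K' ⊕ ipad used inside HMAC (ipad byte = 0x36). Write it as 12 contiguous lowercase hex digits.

5e4055540236

Key "hvcb4" = 68 76 63 62 34 is 5 bytes ≤ B = 6; zero-pad to 6 bytes: K' = 68 76 63 62 34 00.
XOR each byte with 0x36: 68⊕36=5e, 76⊕36=40, 63⊕36=55, 62⊕36=54, 34⊕36=02, 00⊕36=36.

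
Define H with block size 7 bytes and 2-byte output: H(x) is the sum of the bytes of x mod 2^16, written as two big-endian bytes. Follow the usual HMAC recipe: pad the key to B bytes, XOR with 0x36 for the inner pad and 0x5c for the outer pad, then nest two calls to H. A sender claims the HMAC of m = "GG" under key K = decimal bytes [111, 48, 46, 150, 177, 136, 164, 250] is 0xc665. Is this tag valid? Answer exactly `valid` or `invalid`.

invalid

Key decimal bytes [111, 48, 46, 150, 177, 136, 164, 250] = 6f 30 2e 96 b1 88 a4 fa is 8 bytes > B = 7, so hash it first: H(key) = 04 3a, then zero-pad to 7 bytes: K' = 04 3a 00 00 00 00 00.
K' ⊕ ipad = 32 0c 36 36 36 36 36; K' ⊕ opad = 58 66 5c 5c 5c 5c 5c.
Inner hash: sum = 50+12+54+54+54+54+54+71+71 = 474 → 01 da.
Outer hash (recomputed tag): sum = 88+102+92+92+92+92+92+1+218 = 869 → 03 65.
Recomputed tag = 0365; claimed = c665 → mismatch.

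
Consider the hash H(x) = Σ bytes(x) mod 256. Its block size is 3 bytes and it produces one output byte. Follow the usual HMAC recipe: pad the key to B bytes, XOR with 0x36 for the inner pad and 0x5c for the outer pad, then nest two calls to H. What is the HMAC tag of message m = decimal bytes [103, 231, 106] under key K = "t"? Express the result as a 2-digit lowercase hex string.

46

Key "t" = 74 is 1 byte ≤ B = 3; zero-pad to 3 bytes: K' = 74 00 00.
K' ⊕ ipad = 42 36 36.  K' ⊕ opad = 28 5c 5c.
Inner input = (K'⊕ipad) ∥ m = 42 36 36 ∥ 67 e7 6a.
Inner hash: sum = 66+54+54+103+231+106 = 614; mod 256 = 102 → 66.
Outer input = (K'⊕opad) ∥ inner = 28 5c 5c ∥ 66.
Outer hash (tag): sum = 40+92+92+102 = 326; mod 256 = 70 → 46.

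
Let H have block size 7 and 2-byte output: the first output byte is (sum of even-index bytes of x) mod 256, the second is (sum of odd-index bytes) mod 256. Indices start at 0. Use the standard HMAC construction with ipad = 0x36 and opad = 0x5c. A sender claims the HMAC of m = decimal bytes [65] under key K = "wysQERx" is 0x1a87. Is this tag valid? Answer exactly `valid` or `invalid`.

invalid

Key "wysQERx" = 77 79 73 51 45 52 78 is exactly B = 7 bytes: K' = 77 79 73 51 45 52 78.
K' ⊕ ipad = 41 4f 45 67 73 64 4e; K' ⊕ opad = 2b 25 2f 0d 19 0e 24.
Inner hash: even-index sum = 327 mod 256 = 71; odd-index sum = 347 mod 256 = 91 → 47 5b.
Outer hash (recomputed tag): even-index sum = 242 mod 256 = 242; odd-index sum = 135 mod 256 = 135 → f2 87.
Recomputed tag = f287; claimed = 1a87 → mismatch.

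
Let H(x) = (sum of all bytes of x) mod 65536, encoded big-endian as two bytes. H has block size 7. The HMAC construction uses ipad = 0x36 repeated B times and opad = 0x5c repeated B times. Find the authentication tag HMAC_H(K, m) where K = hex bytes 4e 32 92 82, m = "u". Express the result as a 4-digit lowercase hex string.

042d

Key hex bytes 4e 32 92 82 is 4 bytes ≤ B = 7; zero-pad to 7 bytes: K' = 4e 32 92 82 00 00 00.
K' ⊕ ipad = 78 04 a4 b4 36 36 36.  K' ⊕ opad = 12 6e ce de 5c 5c 5c.
Inner input = (K'⊕ipad) ∥ m = 78 04 a4 b4 36 36 36 ∥ 75.
Inner hash: sum = 120+4+164+180+54+54+54+117 = 747 → 02 eb.
Outer input = (K'⊕opad) ∥ inner = 12 6e ce de 5c 5c 5c ∥ 02 eb.
Outer hash (tag): sum = 18+110+206+222+92+92+92+2+235 = 1069 → 04 2d.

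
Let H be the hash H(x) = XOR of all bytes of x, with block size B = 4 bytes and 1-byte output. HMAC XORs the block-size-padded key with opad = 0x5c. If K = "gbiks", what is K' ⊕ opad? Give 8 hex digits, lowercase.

285c5c5c

Key "gbiks" = 67 62 69 6b 73 is 5 bytes > B = 4, so hash it first: H(key) = 74, then zero-pad to 4 bytes: K' = 74 00 00 00.
XOR each byte with 0x5c: 74⊕5c=28, 00⊕5c=5c, 00⊕5c=5c, 00⊕5c=5c.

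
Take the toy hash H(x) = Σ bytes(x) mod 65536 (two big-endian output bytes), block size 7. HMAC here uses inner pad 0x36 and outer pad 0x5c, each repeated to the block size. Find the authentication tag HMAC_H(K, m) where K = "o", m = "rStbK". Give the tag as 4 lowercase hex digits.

Key "o" = 6f is 1 byte ≤ B = 7; zero-pad to 7 bytes: K' = 6f 00 00 00 00 00 00.
K' ⊕ ipad = 59 36 36 36 36 36 36.  K' ⊕ opad = 33 5c 5c 5c 5c 5c 5c.
Inner input = (K'⊕ipad) ∥ m = 59 36 36 36 36 36 36 ∥ 72 53 74 62 4b.
Inner hash: sum = 89+54+54+54+54+54+54+114+83+116+98+75 = 899 → 03 83.
Outer input = (K'⊕opad) ∥ inner = 33 5c 5c 5c 5c 5c 5c ∥ 03 83.
Outer hash (tag): sum = 51+92+92+92+92+92+92+3+131 = 737 → 02 e1.

02e1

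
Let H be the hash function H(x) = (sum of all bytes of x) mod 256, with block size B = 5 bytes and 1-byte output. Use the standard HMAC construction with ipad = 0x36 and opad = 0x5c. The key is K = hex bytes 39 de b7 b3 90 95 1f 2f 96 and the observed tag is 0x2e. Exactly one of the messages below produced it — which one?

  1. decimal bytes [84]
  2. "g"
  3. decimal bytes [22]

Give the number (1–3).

1

Key hex bytes 39 de b7 b3 90 95 1f 2f 96 is 9 bytes > B = 5, so hash it first: H(key) = 8a, then zero-pad to 5 bytes: K' = 8a 00 00 00 00.
K' ⊕ ipad = bc 36 36 36 36; K' ⊕ opad = d6 5c 5c 5c 5c.
m1: inner = H(bc 36 36 36 36 54) = e8; tag = H(d6 5c 5c 5c 5c e8) = 2e ← matches
m2: inner = H(bc 36 36 36 36 67) = fb; tag = H(d6 5c 5c 5c 5c fb) = 41
m3: inner = H(bc 36 36 36 36 16) = aa; tag = H(d6 5c 5c 5c 5c aa) = f0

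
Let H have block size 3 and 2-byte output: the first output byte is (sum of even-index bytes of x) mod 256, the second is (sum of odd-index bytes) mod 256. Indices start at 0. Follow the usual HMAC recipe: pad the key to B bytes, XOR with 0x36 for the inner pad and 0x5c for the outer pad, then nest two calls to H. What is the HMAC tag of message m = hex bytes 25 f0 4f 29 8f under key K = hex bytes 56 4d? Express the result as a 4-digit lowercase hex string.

e4c0

Key hex bytes 56 4d is 2 bytes ≤ B = 3; zero-pad to 3 bytes: K' = 56 4d 00.
K' ⊕ ipad = 60 7b 36.  K' ⊕ opad = 0a 11 5c.
Inner input = (K'⊕ipad) ∥ m = 60 7b 36 ∥ 25 f0 4f 29 8f.
Inner hash: even-index sum = 431 mod 256 = 175; odd-index sum = 382 mod 256 = 126 → af 7e.
Outer input = (K'⊕opad) ∥ inner = 0a 11 5c ∥ af 7e.
Outer hash (tag): even-index sum = 228 mod 256 = 228; odd-index sum = 192 mod 256 = 192 → e4 c0.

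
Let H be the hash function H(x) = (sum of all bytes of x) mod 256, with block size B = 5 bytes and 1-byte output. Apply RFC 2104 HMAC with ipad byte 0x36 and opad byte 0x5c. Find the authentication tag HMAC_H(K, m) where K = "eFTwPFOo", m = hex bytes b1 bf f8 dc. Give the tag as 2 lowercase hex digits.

Key "eFTwPFOo" = 65 46 54 77 50 46 4f 6f is 8 bytes > B = 5, so hash it first: H(key) = ca, then zero-pad to 5 bytes: K' = ca 00 00 00 00.
K' ⊕ ipad = fc 36 36 36 36.  K' ⊕ opad = 96 5c 5c 5c 5c.
Inner input = (K'⊕ipad) ∥ m = fc 36 36 36 36 ∥ b1 bf f8 dc.
Inner hash: sum = 252+54+54+54+54+177+191+248+220 = 1304; mod 256 = 24 → 18.
Outer input = (K'⊕opad) ∥ inner = 96 5c 5c 5c 5c ∥ 18.
Outer hash (tag): sum = 150+92+92+92+92+24 = 542; mod 256 = 30 → 1e.

1e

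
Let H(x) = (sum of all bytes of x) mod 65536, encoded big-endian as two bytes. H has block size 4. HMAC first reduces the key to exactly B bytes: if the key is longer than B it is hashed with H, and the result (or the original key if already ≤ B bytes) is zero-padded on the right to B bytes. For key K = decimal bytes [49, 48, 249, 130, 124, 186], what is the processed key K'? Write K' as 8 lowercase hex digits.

03120000

|K| = 6 > B = 4, so first hash the key.
H(K): sum = 49+48+249+130+124+186 = 786 → 03 12.
Zero-pad H(K) = 03 12 to 4 bytes: K' = 03 12 00 00.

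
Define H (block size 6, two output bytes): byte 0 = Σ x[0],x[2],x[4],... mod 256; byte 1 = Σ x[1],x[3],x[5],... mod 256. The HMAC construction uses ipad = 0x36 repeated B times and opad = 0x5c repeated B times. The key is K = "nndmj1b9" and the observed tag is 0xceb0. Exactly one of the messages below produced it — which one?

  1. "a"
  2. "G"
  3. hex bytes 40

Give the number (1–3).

Key "nndmj1b9" = 6e 6e 64 6d 6a 31 62 39 is 8 bytes > B = 6, so hash it first: H(key) = 9e 45, then zero-pad to 6 bytes: K' = 9e 45 00 00 00 00.
K' ⊕ ipad = a8 73 36 36 36 36; K' ⊕ opad = c2 19 5c 5c 5c 5c.
m1: inner = H(a8 73 36 36 36 36 61) = 75 df; tag = H(c2 19 5c 5c 5c 5c 75 df) = efb0
m2: inner = H(a8 73 36 36 36 36 47) = 5b df; tag = H(c2 19 5c 5c 5c 5c 5b df) = d5b0
m3: inner = H(a8 73 36 36 36 36 40) = 54 df; tag = H(c2 19 5c 5c 5c 5c 54 df) = ceb0 ← matches

3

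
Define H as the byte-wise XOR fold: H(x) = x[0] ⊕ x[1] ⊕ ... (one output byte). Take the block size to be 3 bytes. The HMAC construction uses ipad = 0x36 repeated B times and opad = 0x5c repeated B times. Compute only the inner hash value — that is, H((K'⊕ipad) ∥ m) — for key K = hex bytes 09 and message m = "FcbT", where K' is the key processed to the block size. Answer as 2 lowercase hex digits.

2c

Key hex bytes 09 is 1 byte ≤ B = 3; zero-pad to 3 bytes: K' = 09 00 00.
K' ⊕ ipad = 3f 36 36.
Inner input = 3f 36 36 ∥ 46 63 62 54.
Inner hash: XOR 3f⊕36⊕36⊕46⊕63⊕62⊕54 = 2c.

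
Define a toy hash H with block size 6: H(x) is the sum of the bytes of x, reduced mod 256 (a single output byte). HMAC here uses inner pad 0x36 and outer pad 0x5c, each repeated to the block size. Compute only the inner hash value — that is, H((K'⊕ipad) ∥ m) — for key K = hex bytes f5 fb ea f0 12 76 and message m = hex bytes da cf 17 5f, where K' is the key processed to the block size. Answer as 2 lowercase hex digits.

b5

Key hex bytes f5 fb ea f0 12 76 is exactly B = 6 bytes: K' = f5 fb ea f0 12 76.
K' ⊕ ipad = c3 cd dc c6 24 40.
Inner input = c3 cd dc c6 24 40 ∥ da cf 17 5f.
Inner hash: sum = 195+205+220+198+36+64+218+207+23+95 = 1461; mod 256 = 181 → b5.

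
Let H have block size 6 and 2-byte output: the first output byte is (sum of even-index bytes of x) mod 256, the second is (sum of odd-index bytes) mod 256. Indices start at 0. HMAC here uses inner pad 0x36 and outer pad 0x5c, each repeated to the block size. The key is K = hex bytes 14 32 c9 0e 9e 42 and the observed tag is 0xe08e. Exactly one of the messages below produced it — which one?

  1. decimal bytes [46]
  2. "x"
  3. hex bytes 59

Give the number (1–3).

2

Key hex bytes 14 32 c9 0e 9e 42 is exactly B = 6 bytes: K' = 14 32 c9 0e 9e 42.
K' ⊕ ipad = 22 04 ff 38 a8 74; K' ⊕ opad = 48 6e 95 52 c2 1e.
m1: inner = H(22 04 ff 38 a8 74 2e) = f7 b0; tag = H(48 6e 95 52 c2 1e f7 b0) = 968e
m2: inner = H(22 04 ff 38 a8 74 78) = 41 b0; tag = H(48 6e 95 52 c2 1e 41 b0) = e08e ← matches
m3: inner = H(22 04 ff 38 a8 74 59) = 22 b0; tag = H(48 6e 95 52 c2 1e 22 b0) = c18e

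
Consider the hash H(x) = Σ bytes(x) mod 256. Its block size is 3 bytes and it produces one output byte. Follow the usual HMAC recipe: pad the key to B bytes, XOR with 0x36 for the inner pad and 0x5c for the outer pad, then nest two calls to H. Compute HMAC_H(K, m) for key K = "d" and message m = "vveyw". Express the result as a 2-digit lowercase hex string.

Key "d" = 64 is 1 byte ≤ B = 3; zero-pad to 3 bytes: K' = 64 00 00.
K' ⊕ ipad = 52 36 36.  K' ⊕ opad = 38 5c 5c.
Inner input = (K'⊕ipad) ∥ m = 52 36 36 ∥ 76 76 65 79 77.
Inner hash: sum = 82+54+54+118+118+101+121+119 = 767; mod 256 = 255 → ff.
Outer input = (K'⊕opad) ∥ inner = 38 5c 5c ∥ ff.
Outer hash (tag): sum = 56+92+92+255 = 495; mod 256 = 239 → ef.

ef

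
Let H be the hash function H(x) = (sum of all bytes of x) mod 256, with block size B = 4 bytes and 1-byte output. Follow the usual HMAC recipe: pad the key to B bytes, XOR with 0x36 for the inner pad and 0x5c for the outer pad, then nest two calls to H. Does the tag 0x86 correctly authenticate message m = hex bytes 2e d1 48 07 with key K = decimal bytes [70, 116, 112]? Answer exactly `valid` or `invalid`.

Key decimal bytes [70, 116, 112] = 46 74 70 is 3 bytes ≤ B = 4; zero-pad to 4 bytes: K' = 46 74 70 00.
K' ⊕ ipad = 70 42 46 36; K' ⊕ opad = 1a 28 2c 5c.
Inner hash: sum = 112+66+70+54+46+209+72+7 = 636; mod 256 = 124 → 7c.
Outer hash (recomputed tag): sum = 26+40+44+92+124 = 326; mod 256 = 70 → 46.
Recomputed tag = 46; claimed = 86 → mismatch.

invalid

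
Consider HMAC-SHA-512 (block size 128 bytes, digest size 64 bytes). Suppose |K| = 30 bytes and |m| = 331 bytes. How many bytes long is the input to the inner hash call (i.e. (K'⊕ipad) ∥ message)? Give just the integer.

Key is 30 ≤ 128 bytes, zero-padded: |K'| = 128.
Inner input = (K'⊕ipad) ∥ m → 128 + 331 = 459 bytes.

459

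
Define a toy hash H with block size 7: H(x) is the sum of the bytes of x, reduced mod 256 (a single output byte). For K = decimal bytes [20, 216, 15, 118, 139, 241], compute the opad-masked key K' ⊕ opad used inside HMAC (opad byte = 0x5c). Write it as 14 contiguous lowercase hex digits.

Key decimal bytes [20, 216, 15, 118, 139, 241] = 14 d8 0f 76 8b f1 is 6 bytes ≤ B = 7; zero-pad to 7 bytes: K' = 14 d8 0f 76 8b f1 00.
XOR each byte with 0x5c: 14⊕5c=48, d8⊕5c=84, 0f⊕5c=53, 76⊕5c=2a, 8b⊕5c=d7, f1⊕5c=ad, 00⊕5c=5c.

4884532ad7ad5c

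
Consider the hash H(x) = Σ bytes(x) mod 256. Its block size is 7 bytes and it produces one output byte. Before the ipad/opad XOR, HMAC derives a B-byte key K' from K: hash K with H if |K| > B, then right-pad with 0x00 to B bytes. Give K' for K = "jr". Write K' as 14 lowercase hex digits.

6a720000000000

Key "jr" = 6a 72 is 2 bytes ≤ B = 7; zero-pad to 7 bytes: K' = 6a 72 00 00 00 00 00.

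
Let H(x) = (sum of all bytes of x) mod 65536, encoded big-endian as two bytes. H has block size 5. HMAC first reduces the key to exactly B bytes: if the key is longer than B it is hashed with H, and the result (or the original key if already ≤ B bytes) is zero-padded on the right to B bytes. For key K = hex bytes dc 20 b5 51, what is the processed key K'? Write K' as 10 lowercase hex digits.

dc20b55100

Key hex bytes dc 20 b5 51 is 4 bytes ≤ B = 5; zero-pad to 5 bytes: K' = dc 20 b5 51 00.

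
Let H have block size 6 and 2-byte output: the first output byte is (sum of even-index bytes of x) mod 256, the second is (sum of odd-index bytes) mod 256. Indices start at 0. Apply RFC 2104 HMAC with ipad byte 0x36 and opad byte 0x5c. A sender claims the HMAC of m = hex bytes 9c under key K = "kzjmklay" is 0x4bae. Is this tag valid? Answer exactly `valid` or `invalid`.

Key "kzjmklay" = 6b 7a 6a 6d 6b 6c 61 79 is 8 bytes > B = 6, so hash it first: H(key) = a1 cc, then zero-pad to 6 bytes: K' = a1 cc 00 00 00 00.
K' ⊕ ipad = 97 fa 36 36 36 36; K' ⊕ opad = fd 90 5c 5c 5c 5c.
Inner hash: even-index sum = 415 mod 256 = 159; odd-index sum = 358 mod 256 = 102 → 9f 66.
Outer hash (recomputed tag): even-index sum = 596 mod 256 = 84; odd-index sum = 430 mod 256 = 174 → 54 ae.
Recomputed tag = 54ae; claimed = 4bae → mismatch.

invalid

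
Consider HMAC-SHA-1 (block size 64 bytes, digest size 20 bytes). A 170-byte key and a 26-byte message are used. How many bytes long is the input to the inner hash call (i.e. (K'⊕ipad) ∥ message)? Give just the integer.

90

Key is 170 > 64 bytes, so it is hashed to 20 bytes then zero-padded to 64: |K'| = 64.
Inner input = (K'⊕ipad) ∥ m → 64 + 26 = 90 bytes.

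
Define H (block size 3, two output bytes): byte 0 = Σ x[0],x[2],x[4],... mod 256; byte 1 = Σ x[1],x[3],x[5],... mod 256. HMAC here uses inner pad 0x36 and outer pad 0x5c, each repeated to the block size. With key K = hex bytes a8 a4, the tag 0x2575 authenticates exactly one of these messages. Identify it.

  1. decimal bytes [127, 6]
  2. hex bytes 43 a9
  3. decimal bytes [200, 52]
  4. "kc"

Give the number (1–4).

Key hex bytes a8 a4 is 2 bytes ≤ B = 3; zero-pad to 3 bytes: K' = a8 a4 00.
K' ⊕ ipad = 9e 92 36; K' ⊕ opad = f4 f8 5c.
m1: inner = H(9e 92 36 7f 06) = da 11; tag = H(f4 f8 5c da 11) = 61d2
m2: inner = H(9e 92 36 43 a9) = 7d d5; tag = H(f4 f8 5c 7d d5) = 2575 ← matches
m3: inner = H(9e 92 36 c8 34) = 08 5a; tag = H(f4 f8 5c 08 5a) = aa00
m4: inner = H(9e 92 36 6b 63) = 37 fd; tag = H(f4 f8 5c 37 fd) = 4d2f

2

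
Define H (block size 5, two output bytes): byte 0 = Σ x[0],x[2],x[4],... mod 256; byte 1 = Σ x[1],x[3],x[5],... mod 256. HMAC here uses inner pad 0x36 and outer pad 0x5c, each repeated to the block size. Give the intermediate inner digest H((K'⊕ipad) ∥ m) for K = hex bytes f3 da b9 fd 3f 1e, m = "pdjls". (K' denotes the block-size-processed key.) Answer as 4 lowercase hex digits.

Key hex bytes f3 da b9 fd 3f 1e is 6 bytes > B = 5, so hash it first: H(key) = eb f5, then zero-pad to 5 bytes: K' = eb f5 00 00 00.
K' ⊕ ipad = dd c3 36 36 36.
Inner input = dd c3 36 36 36 ∥ 70 64 6a 6c 73.
Inner hash: even-index sum = 537 mod 256 = 25; odd-index sum = 582 mod 256 = 70 → 19 46.

1946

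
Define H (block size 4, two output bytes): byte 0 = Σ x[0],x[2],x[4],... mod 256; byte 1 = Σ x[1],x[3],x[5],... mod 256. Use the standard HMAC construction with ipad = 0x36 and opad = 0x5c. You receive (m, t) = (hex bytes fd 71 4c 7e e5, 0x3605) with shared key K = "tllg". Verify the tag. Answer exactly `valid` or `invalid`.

Key "tllg" = 74 6c 6c 67 is exactly B = 4 bytes: K' = 74 6c 6c 67.
K' ⊕ ipad = 42 5a 5a 51; K' ⊕ opad = 28 30 30 3b.
Inner hash: even-index sum = 714 mod 256 = 202; odd-index sum = 410 mod 256 = 154 → ca 9a.
Outer hash (recomputed tag): even-index sum = 290 mod 256 = 34; odd-index sum = 261 mod 256 = 5 → 22 05.
Recomputed tag = 2205; claimed = 3605 → mismatch.

invalid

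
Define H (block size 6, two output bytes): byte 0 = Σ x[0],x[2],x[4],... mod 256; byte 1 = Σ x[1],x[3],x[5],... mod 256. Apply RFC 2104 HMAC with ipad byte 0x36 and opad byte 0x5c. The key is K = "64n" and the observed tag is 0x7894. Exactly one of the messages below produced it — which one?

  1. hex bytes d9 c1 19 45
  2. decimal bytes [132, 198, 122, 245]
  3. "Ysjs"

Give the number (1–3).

Key "64n" = 36 34 6e is 3 bytes ≤ B = 6; zero-pad to 6 bytes: K' = 36 34 6e 00 00 00.
K' ⊕ ipad = 00 02 58 36 36 36; K' ⊕ opad = 6a 68 32 5c 5c 5c.
m1: inner = H(00 02 58 36 36 36 d9 c1 19 45) = 80 74; tag = H(6a 68 32 5c 5c 5c 80 74) = 7894 ← matches
m2: inner = H(00 02 58 36 36 36 84 c6 7a f5) = 8c 29; tag = H(6a 68 32 5c 5c 5c 8c 29) = 8449
m3: inner = H(00 02 58 36 36 36 59 73 6a 73) = 51 54; tag = H(6a 68 32 5c 5c 5c 51 54) = 4974

1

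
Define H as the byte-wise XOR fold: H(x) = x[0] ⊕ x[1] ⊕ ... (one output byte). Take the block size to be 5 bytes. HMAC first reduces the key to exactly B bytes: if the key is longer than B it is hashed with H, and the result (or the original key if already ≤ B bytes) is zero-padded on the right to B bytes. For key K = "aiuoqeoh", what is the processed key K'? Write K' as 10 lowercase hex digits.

0100000000

|K| = 8 > B = 5, so first hash the key.
H(K): XOR 61⊕69⊕75⊕6f⊕71⊕65⊕6f⊕68 = 01.
Zero-pad H(K) = 01 to 5 bytes: K' = 01 00 00 00 00.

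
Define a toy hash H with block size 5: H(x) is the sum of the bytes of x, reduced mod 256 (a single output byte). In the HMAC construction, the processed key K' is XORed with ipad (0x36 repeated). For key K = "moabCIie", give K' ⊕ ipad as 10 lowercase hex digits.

Key "moabCIie" = 6d 6f 61 62 43 49 69 65 is 8 bytes > B = 5, so hash it first: H(key) = f9, then zero-pad to 5 bytes: K' = f9 00 00 00 00.
XOR each byte with 0x36: f9⊕36=cf, 00⊕36=36, 00⊕36=36, 00⊕36=36, 00⊕36=36.

cf36363636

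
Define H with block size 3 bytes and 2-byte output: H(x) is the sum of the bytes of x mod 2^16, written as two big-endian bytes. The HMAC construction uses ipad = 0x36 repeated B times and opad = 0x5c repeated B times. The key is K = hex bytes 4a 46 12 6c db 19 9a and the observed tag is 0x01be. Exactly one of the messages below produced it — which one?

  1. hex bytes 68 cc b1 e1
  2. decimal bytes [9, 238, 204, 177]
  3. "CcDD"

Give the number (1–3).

3

Key hex bytes 4a 46 12 6c db 19 9a is 7 bytes > B = 3, so hash it first: H(key) = 02 9c, then zero-pad to 3 bytes: K' = 02 9c 00.
K' ⊕ ipad = 34 aa 36; K' ⊕ opad = 5e c0 5c.
m1: inner = H(34 aa 36 68 cc b1 e1) = 03 da; tag = H(5e c0 5c 03 da) = 0257
m2: inner = H(34 aa 36 09 ee cc b1) = 03 88; tag = H(5e c0 5c 03 88) = 0205
m3: inner = H(34 aa 36 43 63 44 44) = 02 42; tag = H(5e c0 5c 02 42) = 01be ← matches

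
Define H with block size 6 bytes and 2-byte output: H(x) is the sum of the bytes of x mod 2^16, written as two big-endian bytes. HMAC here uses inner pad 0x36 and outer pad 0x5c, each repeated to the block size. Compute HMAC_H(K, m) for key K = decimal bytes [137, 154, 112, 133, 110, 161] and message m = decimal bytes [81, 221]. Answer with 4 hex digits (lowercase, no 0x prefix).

0454

Key decimal bytes [137, 154, 112, 133, 110, 161] = 89 9a 70 85 6e a1 is exactly B = 6 bytes: K' = 89 9a 70 85 6e a1.
K' ⊕ ipad = bf ac 46 b3 58 97.  K' ⊕ opad = d5 c6 2c d9 32 fd.
Inner input = (K'⊕ipad) ∥ m = bf ac 46 b3 58 97 ∥ 51 dd.
Inner hash: sum = 191+172+70+179+88+151+81+221 = 1153 → 04 81.
Outer input = (K'⊕opad) ∥ inner = d5 c6 2c d9 32 fd ∥ 04 81.
Outer hash (tag): sum = 213+198+44+217+50+253+4+129 = 1108 → 04 54.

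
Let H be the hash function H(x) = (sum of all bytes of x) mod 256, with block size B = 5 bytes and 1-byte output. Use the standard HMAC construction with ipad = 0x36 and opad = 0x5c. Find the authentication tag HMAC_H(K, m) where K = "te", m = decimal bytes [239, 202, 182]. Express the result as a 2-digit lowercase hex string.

Key "te" = 74 65 is 2 bytes ≤ B = 5; zero-pad to 5 bytes: K' = 74 65 00 00 00.
K' ⊕ ipad = 42 53 36 36 36.  K' ⊕ opad = 28 39 5c 5c 5c.
Inner input = (K'⊕ipad) ∥ m = 42 53 36 36 36 ∥ ef ca b6.
Inner hash: sum = 66+83+54+54+54+239+202+182 = 934; mod 256 = 166 → a6.
Outer input = (K'⊕opad) ∥ inner = 28 39 5c 5c 5c ∥ a6.
Outer hash (tag): sum = 40+57+92+92+92+166 = 539; mod 256 = 27 → 1b.

1b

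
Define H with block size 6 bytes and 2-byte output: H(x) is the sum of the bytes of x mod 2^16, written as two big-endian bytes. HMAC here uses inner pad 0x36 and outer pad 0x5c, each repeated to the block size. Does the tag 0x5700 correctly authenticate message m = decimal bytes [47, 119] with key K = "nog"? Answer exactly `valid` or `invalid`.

Key "nog" = 6e 6f 67 is 3 bytes ≤ B = 6; zero-pad to 6 bytes: K' = 6e 6f 67 00 00 00.
K' ⊕ ipad = 58 59 51 36 36 36; K' ⊕ opad = 32 33 3b 5c 5c 5c.
Inner hash: sum = 88+89+81+54+54+54+47+119 = 586 → 02 4a.
Outer hash (recomputed tag): sum = 50+51+59+92+92+92+2+74 = 512 → 02 00.
Recomputed tag = 0200; claimed = 5700 → mismatch.

invalid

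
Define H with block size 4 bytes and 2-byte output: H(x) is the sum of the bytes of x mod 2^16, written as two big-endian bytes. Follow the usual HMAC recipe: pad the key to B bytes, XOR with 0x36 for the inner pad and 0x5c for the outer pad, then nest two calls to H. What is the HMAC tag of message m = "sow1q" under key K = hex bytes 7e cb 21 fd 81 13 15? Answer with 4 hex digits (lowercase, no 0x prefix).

Key hex bytes 7e cb 21 fd 81 13 15 is 7 bytes > B = 4, so hash it first: H(key) = 03 10, then zero-pad to 4 bytes: K' = 03 10 00 00.
K' ⊕ ipad = 35 26 36 36.  K' ⊕ opad = 5f 4c 5c 5c.
Inner input = (K'⊕ipad) ∥ m = 35 26 36 36 ∥ 73 6f 77 31 71.
Inner hash: sum = 53+38+54+54+115+111+119+49+113 = 706 → 02 c2.
Outer input = (K'⊕opad) ∥ inner = 5f 4c 5c 5c ∥ 02 c2.
Outer hash (tag): sum = 95+76+92+92+2+194 = 551 → 02 27.

0227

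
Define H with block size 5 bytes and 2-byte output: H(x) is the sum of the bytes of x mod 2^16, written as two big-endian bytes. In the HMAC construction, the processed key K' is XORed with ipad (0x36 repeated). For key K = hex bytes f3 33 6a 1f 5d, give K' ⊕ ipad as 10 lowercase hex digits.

Key hex bytes f3 33 6a 1f 5d is exactly B = 5 bytes: K' = f3 33 6a 1f 5d.
XOR each byte with 0x36: f3⊕36=c5, 33⊕36=05, 6a⊕36=5c, 1f⊕36=29, 5d⊕36=6b.

c5055c296b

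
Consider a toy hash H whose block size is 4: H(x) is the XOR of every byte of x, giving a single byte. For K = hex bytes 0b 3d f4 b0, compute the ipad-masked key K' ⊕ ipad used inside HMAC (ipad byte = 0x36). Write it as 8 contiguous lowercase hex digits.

3d0bc286

Key hex bytes 0b 3d f4 b0 is exactly B = 4 bytes: K' = 0b 3d f4 b0.
XOR each byte with 0x36: 0b⊕36=3d, 3d⊕36=0b, f4⊕36=c2, b0⊕36=86.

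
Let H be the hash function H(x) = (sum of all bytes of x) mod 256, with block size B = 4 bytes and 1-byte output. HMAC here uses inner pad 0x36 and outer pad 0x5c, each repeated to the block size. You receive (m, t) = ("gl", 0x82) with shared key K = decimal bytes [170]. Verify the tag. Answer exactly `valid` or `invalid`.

Key decimal bytes [170] = aa is 1 byte ≤ B = 4; zero-pad to 4 bytes: K' = aa 00 00 00.
K' ⊕ ipad = 9c 36 36 36; K' ⊕ opad = f6 5c 5c 5c.
Inner hash: sum = 156+54+54+54+103+108 = 529; mod 256 = 17 → 11.
Outer hash (recomputed tag): sum = 246+92+92+92+17 = 539; mod 256 = 27 → 1b.
Recomputed tag = 1b; claimed = 82 → mismatch.

invalid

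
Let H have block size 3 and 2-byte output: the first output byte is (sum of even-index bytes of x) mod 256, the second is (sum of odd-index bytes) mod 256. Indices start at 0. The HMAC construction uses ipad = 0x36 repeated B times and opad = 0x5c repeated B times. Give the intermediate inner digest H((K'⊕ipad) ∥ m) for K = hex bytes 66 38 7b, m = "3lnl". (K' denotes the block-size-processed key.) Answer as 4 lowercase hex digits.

75af

Key hex bytes 66 38 7b is exactly B = 3 bytes: K' = 66 38 7b.
K' ⊕ ipad = 50 0e 4d.
Inner input = 50 0e 4d ∥ 33 6c 6e 6c.
Inner hash: even-index sum = 373 mod 256 = 117; odd-index sum = 175 mod 256 = 175 → 75 af.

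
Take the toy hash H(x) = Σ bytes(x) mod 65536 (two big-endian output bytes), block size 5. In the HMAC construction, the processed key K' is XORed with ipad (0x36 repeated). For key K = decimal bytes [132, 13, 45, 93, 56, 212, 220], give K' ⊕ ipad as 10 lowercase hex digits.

Key decimal bytes [132, 13, 45, 93, 56, 212, 220] = 84 0d 2d 5d 38 d4 dc is 7 bytes > B = 5, so hash it first: H(key) = 03 03, then zero-pad to 5 bytes: K' = 03 03 00 00 00.
XOR each byte with 0x36: 03⊕36=35, 03⊕36=35, 00⊕36=36, 00⊕36=36, 00⊕36=36.

3535363636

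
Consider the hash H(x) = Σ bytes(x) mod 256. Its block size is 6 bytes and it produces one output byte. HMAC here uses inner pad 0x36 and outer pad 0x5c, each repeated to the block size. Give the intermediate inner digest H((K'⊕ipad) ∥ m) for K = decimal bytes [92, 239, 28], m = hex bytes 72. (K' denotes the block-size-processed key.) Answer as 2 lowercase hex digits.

81

Key decimal bytes [92, 239, 28] = 5c ef 1c is 3 bytes ≤ B = 6; zero-pad to 6 bytes: K' = 5c ef 1c 00 00 00.
K' ⊕ ipad = 6a d9 2a 36 36 36.
Inner input = 6a d9 2a 36 36 36 ∥ 72.
Inner hash: sum = 106+217+42+54+54+54+114 = 641; mod 256 = 129 → 81.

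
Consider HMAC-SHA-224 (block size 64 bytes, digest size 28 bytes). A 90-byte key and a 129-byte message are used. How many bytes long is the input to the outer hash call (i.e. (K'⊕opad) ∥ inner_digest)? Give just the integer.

92

Key is 90 > 64 bytes, so it is hashed to 28 bytes then zero-padded to 64: |K'| = 64.
Outer input = (K'⊕opad) ∥ H(inner) → 64 + 28 = 92 bytes.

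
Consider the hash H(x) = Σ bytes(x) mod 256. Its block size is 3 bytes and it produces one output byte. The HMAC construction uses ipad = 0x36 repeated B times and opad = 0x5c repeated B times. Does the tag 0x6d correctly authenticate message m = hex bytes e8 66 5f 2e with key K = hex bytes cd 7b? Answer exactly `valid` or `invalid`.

Key hex bytes cd 7b is 2 bytes ≤ B = 3; zero-pad to 3 bytes: K' = cd 7b 00.
K' ⊕ ipad = fb 4d 36; K' ⊕ opad = 91 27 5c.
Inner hash: sum = 251+77+54+232+102+95+46 = 857; mod 256 = 89 → 59.
Outer hash (recomputed tag): sum = 145+39+92+89 = 365; mod 256 = 109 → 6d.
Recomputed tag = 6d; claimed = 6d → match.

valid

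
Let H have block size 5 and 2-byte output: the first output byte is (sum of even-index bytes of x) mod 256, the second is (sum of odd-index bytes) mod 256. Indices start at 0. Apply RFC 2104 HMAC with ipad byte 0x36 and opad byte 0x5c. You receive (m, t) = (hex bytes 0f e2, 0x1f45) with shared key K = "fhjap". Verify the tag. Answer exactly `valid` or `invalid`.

Key "fhjap" = 66 68 6a 61 70 is exactly B = 5 bytes: K' = 66 68 6a 61 70.
K' ⊕ ipad = 50 5e 5c 57 46; K' ⊕ opad = 3a 34 36 3d 2c.
Inner hash: even-index sum = 468 mod 256 = 212; odd-index sum = 196 mod 256 = 196 → d4 c4.
Outer hash (recomputed tag): even-index sum = 352 mod 256 = 96; odd-index sum = 325 mod 256 = 69 → 60 45.
Recomputed tag = 6045; claimed = 1f45 → mismatch.

invalid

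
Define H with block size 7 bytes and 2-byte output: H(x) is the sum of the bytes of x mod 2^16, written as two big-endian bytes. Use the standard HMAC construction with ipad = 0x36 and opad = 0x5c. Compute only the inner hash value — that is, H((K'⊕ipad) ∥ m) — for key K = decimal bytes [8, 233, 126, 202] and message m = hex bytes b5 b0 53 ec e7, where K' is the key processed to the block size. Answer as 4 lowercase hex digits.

068e

Key decimal bytes [8, 233, 126, 202] = 08 e9 7e ca is 4 bytes ≤ B = 7; zero-pad to 7 bytes: K' = 08 e9 7e ca 00 00 00.
K' ⊕ ipad = 3e df 48 fc 36 36 36.
Inner input = 3e df 48 fc 36 36 36 ∥ b5 b0 53 ec e7.
Inner hash: sum = 62+223+72+252+54+54+54+181+176+83+236+231 = 1678 → 06 8e.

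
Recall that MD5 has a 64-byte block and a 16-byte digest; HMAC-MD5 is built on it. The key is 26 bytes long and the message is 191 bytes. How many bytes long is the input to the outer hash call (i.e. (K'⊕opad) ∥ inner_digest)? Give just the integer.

80

Key is 26 ≤ 64 bytes, zero-padded: |K'| = 64.
Outer input = (K'⊕opad) ∥ H(inner) → 64 + 16 = 80 bytes.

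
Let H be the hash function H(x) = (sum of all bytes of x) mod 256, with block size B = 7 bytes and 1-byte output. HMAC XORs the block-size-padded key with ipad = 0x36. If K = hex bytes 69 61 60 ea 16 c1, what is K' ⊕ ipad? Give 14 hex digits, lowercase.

Key hex bytes 69 61 60 ea 16 c1 is 6 bytes ≤ B = 7; zero-pad to 7 bytes: K' = 69 61 60 ea 16 c1 00.
XOR each byte with 0x36: 69⊕36=5f, 61⊕36=57, 60⊕36=56, ea⊕36=dc, 16⊕36=20, c1⊕36=f7, 00⊕36=36.

5f5756dc20f736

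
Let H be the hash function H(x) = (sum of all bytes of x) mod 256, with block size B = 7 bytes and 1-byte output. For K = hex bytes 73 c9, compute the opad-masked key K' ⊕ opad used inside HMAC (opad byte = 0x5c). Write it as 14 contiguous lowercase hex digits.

2f955c5c5c5c5c

Key hex bytes 73 c9 is 2 bytes ≤ B = 7; zero-pad to 7 bytes: K' = 73 c9 00 00 00 00 00.
XOR each byte with 0x5c: 73⊕5c=2f, c9⊕5c=95, 00⊕5c=5c, 00⊕5c=5c, 00⊕5c=5c, 00⊕5c=5c, 00⊕5c=5c.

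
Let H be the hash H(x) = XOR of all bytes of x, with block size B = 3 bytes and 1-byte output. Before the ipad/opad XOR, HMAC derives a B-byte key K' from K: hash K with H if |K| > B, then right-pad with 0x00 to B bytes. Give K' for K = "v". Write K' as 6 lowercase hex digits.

Key "v" = 76 is 1 byte ≤ B = 3; zero-pad to 3 bytes: K' = 76 00 00.

760000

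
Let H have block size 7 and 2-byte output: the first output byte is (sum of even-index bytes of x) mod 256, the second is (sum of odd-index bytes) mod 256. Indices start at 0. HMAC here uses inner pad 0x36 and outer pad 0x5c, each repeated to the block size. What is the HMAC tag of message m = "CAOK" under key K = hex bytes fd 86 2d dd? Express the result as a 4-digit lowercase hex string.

2d95

Key hex bytes fd 86 2d dd is 4 bytes ≤ B = 7; zero-pad to 7 bytes: K' = fd 86 2d dd 00 00 00.
K' ⊕ ipad = cb b0 1b eb 36 36 36.  K' ⊕ opad = a1 da 71 81 5c 5c 5c.
Inner input = (K'⊕ipad) ∥ m = cb b0 1b eb 36 36 36 ∥ 43 41 4f 4b.
Inner hash: even-index sum = 478 mod 256 = 222; odd-index sum = 611 mod 256 = 99 → de 63.
Outer input = (K'⊕opad) ∥ inner = a1 da 71 81 5c 5c 5c ∥ de 63.
Outer hash (tag): even-index sum = 557 mod 256 = 45; odd-index sum = 661 mod 256 = 149 → 2d 95.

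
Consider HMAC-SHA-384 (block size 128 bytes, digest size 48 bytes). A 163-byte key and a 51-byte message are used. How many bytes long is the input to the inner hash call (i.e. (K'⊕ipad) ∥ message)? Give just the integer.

Key is 163 > 128 bytes, so it is hashed to 48 bytes then zero-padded to 128: |K'| = 128.
Inner input = (K'⊕ipad) ∥ m → 128 + 51 = 179 bytes.

179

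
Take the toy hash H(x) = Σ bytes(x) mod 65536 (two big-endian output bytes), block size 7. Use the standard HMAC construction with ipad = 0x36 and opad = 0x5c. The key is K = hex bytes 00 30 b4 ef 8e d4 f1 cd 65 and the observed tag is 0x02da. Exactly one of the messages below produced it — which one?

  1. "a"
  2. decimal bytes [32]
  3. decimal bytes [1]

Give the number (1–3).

3

Key hex bytes 00 30 b4 ef 8e d4 f1 cd 65 is 9 bytes > B = 7, so hash it first: H(key) = 05 58, then zero-pad to 7 bytes: K' = 05 58 00 00 00 00 00.
K' ⊕ ipad = 33 6e 36 36 36 36 36; K' ⊕ opad = 59 04 5c 5c 5c 5c 5c.
m1: inner = H(33 6e 36 36 36 36 36 61) = 02 10; tag = H(59 04 5c 5c 5c 5c 5c 02 10) = 023b
m2: inner = H(33 6e 36 36 36 36 36 20) = 01 cf; tag = H(59 04 5c 5c 5c 5c 5c 01 cf) = 02f9
m3: inner = H(33 6e 36 36 36 36 36 01) = 01 b0; tag = H(59 04 5c 5c 5c 5c 5c 01 b0) = 02da ← matches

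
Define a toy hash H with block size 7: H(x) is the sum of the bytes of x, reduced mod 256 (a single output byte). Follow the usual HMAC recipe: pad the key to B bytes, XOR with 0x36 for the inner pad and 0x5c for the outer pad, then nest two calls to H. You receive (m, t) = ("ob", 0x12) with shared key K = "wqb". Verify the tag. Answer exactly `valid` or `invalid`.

Key "wqb" = 77 71 62 is 3 bytes ≤ B = 7; zero-pad to 7 bytes: K' = 77 71 62 00 00 00 00.
K' ⊕ ipad = 41 47 54 36 36 36 36; K' ⊕ opad = 2b 2d 3e 5c 5c 5c 5c.
Inner hash: sum = 65+71+84+54+54+54+54+111+98 = 645; mod 256 = 133 → 85.
Outer hash (recomputed tag): sum = 43+45+62+92+92+92+92+133 = 651; mod 256 = 139 → 8b.
Recomputed tag = 8b; claimed = 12 → mismatch.

invalid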